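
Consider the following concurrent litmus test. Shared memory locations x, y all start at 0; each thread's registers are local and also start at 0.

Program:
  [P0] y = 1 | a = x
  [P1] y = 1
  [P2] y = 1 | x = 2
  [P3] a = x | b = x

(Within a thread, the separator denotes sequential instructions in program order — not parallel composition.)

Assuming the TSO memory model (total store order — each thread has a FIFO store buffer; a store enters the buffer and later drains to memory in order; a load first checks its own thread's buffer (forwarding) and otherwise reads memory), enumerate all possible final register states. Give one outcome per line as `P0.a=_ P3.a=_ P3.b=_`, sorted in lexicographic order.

outcome vector order: (P0.a,P3.a,P3.b)
|TSO outcomes| = 6

P0.a=0 P3.a=0 P3.b=0
P0.a=0 P3.a=0 P3.b=2
P0.a=0 P3.a=2 P3.b=2
P0.a=2 P3.a=0 P3.b=0
P0.a=2 P3.a=0 P3.b=2
P0.a=2 P3.a=2 P3.b=2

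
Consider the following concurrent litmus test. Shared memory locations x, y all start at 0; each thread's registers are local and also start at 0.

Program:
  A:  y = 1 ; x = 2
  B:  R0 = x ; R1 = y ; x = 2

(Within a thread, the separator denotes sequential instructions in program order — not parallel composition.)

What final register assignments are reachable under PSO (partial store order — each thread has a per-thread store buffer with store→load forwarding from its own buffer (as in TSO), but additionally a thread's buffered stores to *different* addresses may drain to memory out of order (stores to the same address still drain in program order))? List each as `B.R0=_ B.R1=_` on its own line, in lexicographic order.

B.R0=0 B.R1=0
B.R0=0 B.R1=1
B.R0=2 B.R1=0
B.R0=2 B.R1=1

outcome vector order: (B.R0,B.R1)
|PSO outcomes| = 4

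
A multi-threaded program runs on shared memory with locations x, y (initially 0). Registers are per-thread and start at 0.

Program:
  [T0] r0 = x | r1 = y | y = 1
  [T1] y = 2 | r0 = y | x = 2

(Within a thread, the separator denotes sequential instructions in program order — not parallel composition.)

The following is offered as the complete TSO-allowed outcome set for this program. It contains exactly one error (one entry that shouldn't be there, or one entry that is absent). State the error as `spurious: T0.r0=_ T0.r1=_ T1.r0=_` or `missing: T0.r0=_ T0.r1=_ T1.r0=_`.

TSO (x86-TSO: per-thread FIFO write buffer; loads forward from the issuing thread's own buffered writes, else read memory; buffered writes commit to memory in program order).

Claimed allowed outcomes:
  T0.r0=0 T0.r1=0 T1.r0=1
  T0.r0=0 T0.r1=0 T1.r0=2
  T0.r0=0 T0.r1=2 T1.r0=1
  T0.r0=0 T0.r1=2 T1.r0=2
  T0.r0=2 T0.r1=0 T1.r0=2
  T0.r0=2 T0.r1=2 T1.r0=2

spurious: T0.r0=2 T0.r1=0 T1.r0=2

outcome vector order: (T0.r0,T0.r1,T1.r0)
TSO (5): 001 002 021 022 222
claimed∖TSO = {202}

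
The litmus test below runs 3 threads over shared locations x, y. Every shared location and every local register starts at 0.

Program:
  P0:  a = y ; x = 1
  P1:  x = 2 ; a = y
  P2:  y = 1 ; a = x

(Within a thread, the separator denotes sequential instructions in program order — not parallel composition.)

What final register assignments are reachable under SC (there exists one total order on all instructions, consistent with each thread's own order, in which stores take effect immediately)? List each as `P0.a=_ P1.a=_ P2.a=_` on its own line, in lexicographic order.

P0.a=0 P1.a=0 P2.a=1
P0.a=0 P1.a=0 P2.a=2
P0.a=0 P1.a=1 P2.a=0
P0.a=0 P1.a=1 P2.a=1
P0.a=0 P1.a=1 P2.a=2
P0.a=1 P1.a=0 P2.a=1
P0.a=1 P1.a=0 P2.a=2
P0.a=1 P1.a=1 P2.a=0
P0.a=1 P1.a=1 P2.a=1
P0.a=1 P1.a=1 P2.a=2

outcome vector order: (P0.a,P1.a,P2.a)
|SC outcomes| = 10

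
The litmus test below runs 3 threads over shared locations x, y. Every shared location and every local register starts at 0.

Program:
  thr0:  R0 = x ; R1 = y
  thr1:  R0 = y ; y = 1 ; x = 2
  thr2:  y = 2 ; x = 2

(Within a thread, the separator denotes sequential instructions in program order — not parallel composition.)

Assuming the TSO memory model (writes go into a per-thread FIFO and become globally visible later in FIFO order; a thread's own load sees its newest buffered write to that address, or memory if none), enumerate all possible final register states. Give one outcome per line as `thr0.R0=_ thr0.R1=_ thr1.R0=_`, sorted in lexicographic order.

thr0.R0=0 thr0.R1=0 thr1.R0=0
thr0.R0=0 thr0.R1=0 thr1.R0=2
thr0.R0=0 thr0.R1=1 thr1.R0=0
thr0.R0=0 thr0.R1=1 thr1.R0=2
thr0.R0=0 thr0.R1=2 thr1.R0=0
thr0.R0=0 thr0.R1=2 thr1.R0=2
thr0.R0=2 thr0.R1=1 thr1.R0=0
thr0.R0=2 thr0.R1=1 thr1.R0=2
thr0.R0=2 thr0.R1=2 thr1.R0=0
thr0.R0=2 thr0.R1=2 thr1.R0=2

outcome vector order: (thr0.R0,thr0.R1,thr1.R0)
|TSO outcomes| = 10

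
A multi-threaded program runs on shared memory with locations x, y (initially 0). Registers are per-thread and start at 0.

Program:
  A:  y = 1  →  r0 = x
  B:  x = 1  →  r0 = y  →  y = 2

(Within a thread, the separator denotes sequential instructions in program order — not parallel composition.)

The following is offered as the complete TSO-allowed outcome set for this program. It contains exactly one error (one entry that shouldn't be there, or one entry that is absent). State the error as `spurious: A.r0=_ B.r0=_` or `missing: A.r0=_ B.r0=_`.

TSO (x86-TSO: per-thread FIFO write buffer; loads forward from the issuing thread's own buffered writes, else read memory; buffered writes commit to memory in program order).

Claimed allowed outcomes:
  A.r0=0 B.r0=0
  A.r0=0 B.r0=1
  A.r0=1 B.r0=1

missing: A.r0=1 B.r0=0

outcome vector order: (A.r0,B.r0)
TSO: 4 outcomes — {<0 0>; <0 1>; <1 0>; <1 1>}
TSO∖claimed = {<1 0>}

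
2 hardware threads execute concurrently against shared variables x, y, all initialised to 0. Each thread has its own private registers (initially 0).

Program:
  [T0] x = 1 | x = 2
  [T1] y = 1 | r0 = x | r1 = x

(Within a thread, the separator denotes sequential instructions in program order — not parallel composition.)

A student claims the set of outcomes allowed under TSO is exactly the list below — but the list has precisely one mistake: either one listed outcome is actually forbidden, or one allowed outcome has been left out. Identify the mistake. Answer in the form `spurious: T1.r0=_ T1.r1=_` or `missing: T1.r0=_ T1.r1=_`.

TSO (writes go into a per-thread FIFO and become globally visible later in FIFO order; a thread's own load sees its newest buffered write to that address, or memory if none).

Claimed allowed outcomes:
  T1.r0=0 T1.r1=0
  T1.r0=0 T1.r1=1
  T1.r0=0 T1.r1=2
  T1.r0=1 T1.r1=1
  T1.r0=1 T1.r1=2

outcome vector order: (T1.r0,T1.r1)
TSO (6): <0 0>; <0 1>; <0 2>; <1 1>; <1 2>; <2 2>
TSO∖claimed = {<2 2>}

missing: T1.r0=2 T1.r1=2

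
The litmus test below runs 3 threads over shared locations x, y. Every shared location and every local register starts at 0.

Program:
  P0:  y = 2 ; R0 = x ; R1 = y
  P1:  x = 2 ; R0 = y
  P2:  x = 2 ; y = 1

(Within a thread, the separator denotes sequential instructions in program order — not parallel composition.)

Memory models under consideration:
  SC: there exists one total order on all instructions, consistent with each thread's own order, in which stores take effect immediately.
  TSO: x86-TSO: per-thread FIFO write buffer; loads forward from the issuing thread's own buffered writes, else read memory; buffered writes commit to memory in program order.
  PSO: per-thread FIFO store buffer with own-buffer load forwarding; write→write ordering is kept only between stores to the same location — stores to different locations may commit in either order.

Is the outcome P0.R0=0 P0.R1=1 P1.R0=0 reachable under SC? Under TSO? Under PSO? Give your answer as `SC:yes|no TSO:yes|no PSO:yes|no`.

SC:no TSO:yes PSO:yes

outcome vector order: (P0.R0,P0.R1,P1.R0)
SC (10): (0,1,1) (0,1,2) (0,2,1) (0,2,2) (2,1,0) (2,1,1) (2,1,2) (2,2,0) (2,2,1) (2,2,2)
TSO (12): (0,1,0) (0,1,1) (0,1,2) (0,2,0) (0,2,1) (0,2,2) (2,1,0) (2,1,1) (2,1,2) (2,2,0) (2,2,1) (2,2,2)
PSO (12): (0,1,0) (0,1,1) (0,1,2) (0,2,0) (0,2,1) (0,2,2) (2,1,0) (2,1,1) (2,1,2) (2,2,0) (2,2,1) (2,2,2)
target (0,1,0) ∈ {TSO,PSO}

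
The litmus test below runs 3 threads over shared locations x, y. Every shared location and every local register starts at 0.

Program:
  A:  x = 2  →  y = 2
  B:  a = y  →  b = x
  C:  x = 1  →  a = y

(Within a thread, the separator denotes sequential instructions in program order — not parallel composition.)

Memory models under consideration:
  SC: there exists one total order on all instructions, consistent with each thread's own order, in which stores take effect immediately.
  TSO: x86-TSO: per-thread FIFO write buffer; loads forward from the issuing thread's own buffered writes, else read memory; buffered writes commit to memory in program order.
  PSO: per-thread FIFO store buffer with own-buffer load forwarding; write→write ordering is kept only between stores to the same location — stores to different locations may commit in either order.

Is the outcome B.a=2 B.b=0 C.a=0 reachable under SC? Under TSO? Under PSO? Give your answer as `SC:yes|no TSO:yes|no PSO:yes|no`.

SC:no TSO:no PSO:yes

outcome vector order: (B.a,B.b,C.a)
[SC] allowed = {(0,0,0), (0,0,2), (0,1,0), (0,1,2), (0,2,0), (0,2,2), (2,1,0), (2,1,2), (2,2,0), (2,2,2)}
[TSO] allowed = {(0,0,0), (0,0,2), (0,1,0), (0,1,2), (0,2,0), (0,2,2), (2,1,0), (2,1,2), (2,2,0), (2,2,2)}
[PSO] allowed = {(0,0,0), (0,0,2), (0,1,0), (0,1,2), (0,2,0), (0,2,2), (2,0,0), (2,0,2), (2,1,0), (2,1,2), (2,2,0), (2,2,2)}
target (2,0,0) ∈ {PSO}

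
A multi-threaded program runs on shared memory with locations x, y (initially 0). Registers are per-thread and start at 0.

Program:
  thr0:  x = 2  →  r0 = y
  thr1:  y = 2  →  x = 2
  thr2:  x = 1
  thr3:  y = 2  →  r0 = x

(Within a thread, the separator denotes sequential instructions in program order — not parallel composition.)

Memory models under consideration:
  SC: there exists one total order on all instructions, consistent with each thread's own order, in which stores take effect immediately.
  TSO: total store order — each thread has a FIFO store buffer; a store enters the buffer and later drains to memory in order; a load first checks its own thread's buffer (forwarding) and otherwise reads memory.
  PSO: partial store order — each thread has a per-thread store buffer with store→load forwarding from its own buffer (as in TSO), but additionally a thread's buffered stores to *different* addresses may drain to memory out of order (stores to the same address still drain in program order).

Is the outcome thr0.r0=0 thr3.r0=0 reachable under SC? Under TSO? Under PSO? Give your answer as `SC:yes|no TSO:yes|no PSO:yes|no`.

outcome vector order: (thr0.r0,thr3.r0)
SC (5): 0/1; 0/2; 2/0; 2/1; 2/2
TSO (6): 0/0; 0/1; 0/2; 2/0; 2/1; 2/2
PSO (6): 0/0; 0/1; 0/2; 2/0; 2/1; 2/2
target 0/0 ∈ {TSO,PSO}

SC:no TSO:yes PSO:yes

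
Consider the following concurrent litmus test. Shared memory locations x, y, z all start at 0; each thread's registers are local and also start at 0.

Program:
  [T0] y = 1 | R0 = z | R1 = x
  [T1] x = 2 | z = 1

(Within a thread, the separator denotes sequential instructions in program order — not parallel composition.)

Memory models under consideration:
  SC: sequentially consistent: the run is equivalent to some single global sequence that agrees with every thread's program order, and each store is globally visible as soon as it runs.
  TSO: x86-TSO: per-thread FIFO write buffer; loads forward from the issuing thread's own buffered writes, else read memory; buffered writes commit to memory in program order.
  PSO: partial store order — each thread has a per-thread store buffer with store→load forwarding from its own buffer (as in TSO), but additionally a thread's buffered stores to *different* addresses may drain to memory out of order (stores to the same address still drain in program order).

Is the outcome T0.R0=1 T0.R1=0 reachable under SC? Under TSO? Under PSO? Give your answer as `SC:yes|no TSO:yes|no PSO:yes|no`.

outcome vector order: (T0.R0,T0.R1)
SC (3): 0/0, 0/2, 1/2
TSO (3): 0/0, 0/2, 1/2
PSO (4): 0/0, 0/2, 1/0, 1/2
target 1/0 ∈ {PSO}

SC:no TSO:no PSO:yes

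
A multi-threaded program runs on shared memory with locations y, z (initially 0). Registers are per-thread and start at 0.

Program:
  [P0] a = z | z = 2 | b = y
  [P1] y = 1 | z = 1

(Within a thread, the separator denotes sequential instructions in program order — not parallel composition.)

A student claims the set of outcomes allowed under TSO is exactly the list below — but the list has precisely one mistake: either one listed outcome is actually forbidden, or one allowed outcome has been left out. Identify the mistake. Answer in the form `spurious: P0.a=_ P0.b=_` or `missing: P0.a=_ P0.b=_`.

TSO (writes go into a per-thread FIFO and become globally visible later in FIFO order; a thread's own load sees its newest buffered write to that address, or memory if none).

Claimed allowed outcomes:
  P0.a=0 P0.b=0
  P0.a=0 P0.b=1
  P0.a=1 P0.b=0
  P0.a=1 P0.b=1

spurious: P0.a=1 P0.b=0

outcome vector order: (P0.a,P0.b)
TSO (3): 00; 01; 11
claimed∖TSO = {10}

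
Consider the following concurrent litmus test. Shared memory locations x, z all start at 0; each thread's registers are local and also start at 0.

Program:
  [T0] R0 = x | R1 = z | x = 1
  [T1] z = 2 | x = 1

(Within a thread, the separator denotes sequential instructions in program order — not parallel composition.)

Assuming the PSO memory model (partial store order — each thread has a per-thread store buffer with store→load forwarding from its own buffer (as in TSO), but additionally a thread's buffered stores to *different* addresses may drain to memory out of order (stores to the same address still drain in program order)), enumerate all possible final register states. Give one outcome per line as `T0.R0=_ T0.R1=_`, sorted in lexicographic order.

outcome vector order: (T0.R0,T0.R1)
|PSO outcomes| = 4

T0.R0=0 T0.R1=0
T0.R0=0 T0.R1=2
T0.R0=1 T0.R1=0
T0.R0=1 T0.R1=2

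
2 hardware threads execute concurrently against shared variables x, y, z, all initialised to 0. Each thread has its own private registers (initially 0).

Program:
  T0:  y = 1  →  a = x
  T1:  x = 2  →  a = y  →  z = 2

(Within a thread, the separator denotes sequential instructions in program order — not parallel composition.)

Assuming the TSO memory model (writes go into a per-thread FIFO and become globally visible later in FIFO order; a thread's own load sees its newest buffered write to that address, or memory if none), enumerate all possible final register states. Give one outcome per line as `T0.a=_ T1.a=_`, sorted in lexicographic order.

outcome vector order: (T0.a,T1.a)
|TSO outcomes| = 4

T0.a=0 T1.a=0
T0.a=0 T1.a=1
T0.a=2 T1.a=0
T0.a=2 T1.a=1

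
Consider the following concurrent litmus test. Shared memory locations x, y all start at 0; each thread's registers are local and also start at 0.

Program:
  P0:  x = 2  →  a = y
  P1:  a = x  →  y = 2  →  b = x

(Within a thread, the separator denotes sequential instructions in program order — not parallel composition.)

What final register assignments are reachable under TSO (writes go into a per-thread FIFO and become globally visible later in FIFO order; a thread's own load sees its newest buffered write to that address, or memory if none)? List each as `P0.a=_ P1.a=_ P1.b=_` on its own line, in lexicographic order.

P0.a=0 P1.a=0 P1.b=0
P0.a=0 P1.a=0 P1.b=2
P0.a=0 P1.a=2 P1.b=2
P0.a=2 P1.a=0 P1.b=0
P0.a=2 P1.a=0 P1.b=2
P0.a=2 P1.a=2 P1.b=2

outcome vector order: (P0.a,P1.a,P1.b)
|TSO outcomes| = 6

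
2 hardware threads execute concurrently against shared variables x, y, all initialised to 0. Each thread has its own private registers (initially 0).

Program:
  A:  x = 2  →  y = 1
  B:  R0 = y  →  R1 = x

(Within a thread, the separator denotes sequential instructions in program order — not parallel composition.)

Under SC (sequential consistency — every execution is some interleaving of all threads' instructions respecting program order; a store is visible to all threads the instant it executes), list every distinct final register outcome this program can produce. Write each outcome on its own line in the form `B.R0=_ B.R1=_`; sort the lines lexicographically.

outcome vector order: (B.R0,B.R1)
|SC outcomes| = 3

B.R0=0 B.R1=0
B.R0=0 B.R1=2
B.R0=1 B.R1=2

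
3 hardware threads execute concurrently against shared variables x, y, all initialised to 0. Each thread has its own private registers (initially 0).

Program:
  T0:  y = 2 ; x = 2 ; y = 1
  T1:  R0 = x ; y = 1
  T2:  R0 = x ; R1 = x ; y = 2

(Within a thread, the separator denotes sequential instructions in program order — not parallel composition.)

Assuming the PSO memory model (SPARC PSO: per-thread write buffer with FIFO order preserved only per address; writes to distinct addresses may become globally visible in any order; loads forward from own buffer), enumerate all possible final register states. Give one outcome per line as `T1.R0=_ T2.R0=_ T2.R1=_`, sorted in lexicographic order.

outcome vector order: (T1.R0,T2.R0,T2.R1)
|PSO outcomes| = 6

T1.R0=0 T2.R0=0 T2.R1=0
T1.R0=0 T2.R0=0 T2.R1=2
T1.R0=0 T2.R0=2 T2.R1=2
T1.R0=2 T2.R0=0 T2.R1=0
T1.R0=2 T2.R0=0 T2.R1=2
T1.R0=2 T2.R0=2 T2.R1=2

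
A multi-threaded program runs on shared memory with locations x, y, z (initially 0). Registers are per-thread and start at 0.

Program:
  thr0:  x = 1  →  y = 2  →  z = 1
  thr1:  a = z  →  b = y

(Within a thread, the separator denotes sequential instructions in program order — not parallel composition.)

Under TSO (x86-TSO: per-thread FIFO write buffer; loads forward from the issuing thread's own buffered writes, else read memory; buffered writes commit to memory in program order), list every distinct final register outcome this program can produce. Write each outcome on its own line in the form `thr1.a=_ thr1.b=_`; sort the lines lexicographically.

thr1.a=0 thr1.b=0
thr1.a=0 thr1.b=2
thr1.a=1 thr1.b=2

outcome vector order: (thr1.a,thr1.b)
|TSO outcomes| = 3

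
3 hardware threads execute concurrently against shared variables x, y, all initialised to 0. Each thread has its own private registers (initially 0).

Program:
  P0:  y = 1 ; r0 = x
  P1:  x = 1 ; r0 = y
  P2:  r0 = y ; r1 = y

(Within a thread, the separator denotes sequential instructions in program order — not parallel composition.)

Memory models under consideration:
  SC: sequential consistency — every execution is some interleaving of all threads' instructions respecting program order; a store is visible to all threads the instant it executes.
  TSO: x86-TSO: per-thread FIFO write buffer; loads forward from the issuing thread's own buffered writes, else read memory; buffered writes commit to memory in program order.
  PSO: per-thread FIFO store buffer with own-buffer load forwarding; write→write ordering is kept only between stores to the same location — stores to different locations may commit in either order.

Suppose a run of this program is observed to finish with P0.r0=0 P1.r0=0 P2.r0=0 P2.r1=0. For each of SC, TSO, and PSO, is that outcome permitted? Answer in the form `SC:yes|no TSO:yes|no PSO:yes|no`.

outcome vector order: (P0.r0,P1.r0,P2.r0,P2.r1)
SC: 9 outcomes — {0100, 0101, 0111, 1000, 1001, 1011, 1100, 1101, 1111}
TSO: 12 outcomes — {0000, 0001, 0011, 0100, 0101, 0111, 1000, 1001, 1011, 1100, 1101, 1111}
PSO: 12 outcomes — {0000, 0001, 0011, 0100, 0101, 0111, 1000, 1001, 1011, 1100, 1101, 1111}
target 0000 ∈ {TSO,PSO}

SC:no TSO:yes PSO:yes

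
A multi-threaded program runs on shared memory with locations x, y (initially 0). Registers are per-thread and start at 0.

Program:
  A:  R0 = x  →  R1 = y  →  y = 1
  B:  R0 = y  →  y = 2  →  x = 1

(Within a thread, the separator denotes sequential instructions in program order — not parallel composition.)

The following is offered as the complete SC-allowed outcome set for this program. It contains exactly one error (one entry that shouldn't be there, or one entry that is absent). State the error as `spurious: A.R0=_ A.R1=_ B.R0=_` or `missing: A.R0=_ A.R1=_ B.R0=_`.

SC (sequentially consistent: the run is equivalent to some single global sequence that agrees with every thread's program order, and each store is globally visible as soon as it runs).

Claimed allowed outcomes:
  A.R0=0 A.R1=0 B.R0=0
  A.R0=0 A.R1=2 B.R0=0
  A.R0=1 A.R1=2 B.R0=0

missing: A.R0=0 A.R1=0 B.R0=1

outcome vector order: (A.R0,A.R1,B.R0)
under SC → 0/0/0, 0/0/1, 0/2/0, 1/2/0
SC∖claimed = {0/0/1}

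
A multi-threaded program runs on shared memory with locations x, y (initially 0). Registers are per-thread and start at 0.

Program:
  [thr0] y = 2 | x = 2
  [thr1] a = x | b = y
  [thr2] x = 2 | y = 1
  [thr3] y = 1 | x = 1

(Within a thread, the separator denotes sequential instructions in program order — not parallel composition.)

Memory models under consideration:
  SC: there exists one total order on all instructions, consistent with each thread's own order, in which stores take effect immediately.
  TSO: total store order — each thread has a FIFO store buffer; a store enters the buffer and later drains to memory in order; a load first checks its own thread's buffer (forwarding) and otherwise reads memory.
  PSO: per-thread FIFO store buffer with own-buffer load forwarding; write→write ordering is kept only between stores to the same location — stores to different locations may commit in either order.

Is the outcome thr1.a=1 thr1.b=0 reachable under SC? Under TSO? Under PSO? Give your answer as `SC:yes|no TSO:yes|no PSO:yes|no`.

SC:no TSO:no PSO:yes

outcome vector order: (thr1.a,thr1.b)
under SC → 00; 01; 02; 11; 12; 20; 21; 22
under TSO → 00; 01; 02; 11; 12; 20; 21; 22
under PSO → 00; 01; 02; 10; 11; 12; 20; 21; 22
target 10 ∈ {PSO}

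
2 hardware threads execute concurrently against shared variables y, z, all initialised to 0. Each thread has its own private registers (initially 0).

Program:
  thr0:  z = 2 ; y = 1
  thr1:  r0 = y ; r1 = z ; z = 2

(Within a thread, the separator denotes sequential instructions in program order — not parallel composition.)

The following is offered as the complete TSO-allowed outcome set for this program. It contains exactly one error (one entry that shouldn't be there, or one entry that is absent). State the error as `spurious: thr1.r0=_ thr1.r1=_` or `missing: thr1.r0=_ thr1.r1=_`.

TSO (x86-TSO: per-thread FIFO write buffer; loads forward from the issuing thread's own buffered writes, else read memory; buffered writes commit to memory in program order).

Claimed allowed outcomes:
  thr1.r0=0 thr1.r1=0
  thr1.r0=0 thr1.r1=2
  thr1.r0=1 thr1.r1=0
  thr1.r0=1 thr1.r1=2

outcome vector order: (thr1.r0,thr1.r1)
[TSO] allowed = {<0 0>, <0 2>, <1 2>}
claimed∖TSO = {<1 0>}

spurious: thr1.r0=1 thr1.r1=0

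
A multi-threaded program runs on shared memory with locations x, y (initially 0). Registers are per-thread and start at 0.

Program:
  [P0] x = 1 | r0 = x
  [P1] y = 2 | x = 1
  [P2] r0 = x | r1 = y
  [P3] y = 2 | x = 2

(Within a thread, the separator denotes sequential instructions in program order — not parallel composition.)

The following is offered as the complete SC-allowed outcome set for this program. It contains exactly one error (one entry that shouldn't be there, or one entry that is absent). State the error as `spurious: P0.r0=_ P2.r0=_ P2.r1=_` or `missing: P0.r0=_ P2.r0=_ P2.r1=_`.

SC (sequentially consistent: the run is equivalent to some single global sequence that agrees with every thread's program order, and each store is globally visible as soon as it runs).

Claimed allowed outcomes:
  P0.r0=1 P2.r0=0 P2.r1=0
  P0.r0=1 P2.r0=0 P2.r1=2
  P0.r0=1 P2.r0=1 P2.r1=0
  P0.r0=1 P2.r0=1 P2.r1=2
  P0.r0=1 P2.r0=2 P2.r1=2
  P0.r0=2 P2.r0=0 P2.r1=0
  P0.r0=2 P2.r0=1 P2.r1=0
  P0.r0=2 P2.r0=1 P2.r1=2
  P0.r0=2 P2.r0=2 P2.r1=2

missing: P0.r0=2 P2.r0=0 P2.r1=2

outcome vector order: (P0.r0,P2.r0,P2.r1)
SC: 10 outcomes — {1/0/0; 1/0/2; 1/1/0; 1/1/2; 1/2/2; 2/0/0; 2/0/2; 2/1/0; 2/1/2; 2/2/2}
SC∖claimed = {2/0/2}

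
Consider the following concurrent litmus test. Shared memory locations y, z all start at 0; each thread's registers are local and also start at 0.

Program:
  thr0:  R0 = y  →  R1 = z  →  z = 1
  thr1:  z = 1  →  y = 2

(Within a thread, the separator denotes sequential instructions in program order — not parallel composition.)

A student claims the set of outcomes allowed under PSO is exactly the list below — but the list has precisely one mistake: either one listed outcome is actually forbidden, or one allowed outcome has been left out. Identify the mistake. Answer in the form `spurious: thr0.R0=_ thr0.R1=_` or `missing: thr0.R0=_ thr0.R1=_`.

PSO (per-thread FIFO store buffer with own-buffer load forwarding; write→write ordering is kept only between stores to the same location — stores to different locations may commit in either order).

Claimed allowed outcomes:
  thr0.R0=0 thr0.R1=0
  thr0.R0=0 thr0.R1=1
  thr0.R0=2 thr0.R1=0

missing: thr0.R0=2 thr0.R1=1

outcome vector order: (thr0.R0,thr0.R1)
PSO: 4 outcomes — {0/0, 0/1, 2/0, 2/1}
PSO∖claimed = {2/1}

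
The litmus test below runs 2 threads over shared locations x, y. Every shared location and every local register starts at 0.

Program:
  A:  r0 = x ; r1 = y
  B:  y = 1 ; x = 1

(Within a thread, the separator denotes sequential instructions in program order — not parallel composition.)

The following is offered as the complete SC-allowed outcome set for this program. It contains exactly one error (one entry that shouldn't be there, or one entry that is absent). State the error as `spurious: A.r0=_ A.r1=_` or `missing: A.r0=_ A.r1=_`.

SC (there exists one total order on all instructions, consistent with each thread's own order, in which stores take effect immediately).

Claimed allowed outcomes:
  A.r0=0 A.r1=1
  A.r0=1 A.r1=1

missing: A.r0=0 A.r1=0

outcome vector order: (A.r0,A.r1)
SC (3): 00, 01, 11
SC∖claimed = {00}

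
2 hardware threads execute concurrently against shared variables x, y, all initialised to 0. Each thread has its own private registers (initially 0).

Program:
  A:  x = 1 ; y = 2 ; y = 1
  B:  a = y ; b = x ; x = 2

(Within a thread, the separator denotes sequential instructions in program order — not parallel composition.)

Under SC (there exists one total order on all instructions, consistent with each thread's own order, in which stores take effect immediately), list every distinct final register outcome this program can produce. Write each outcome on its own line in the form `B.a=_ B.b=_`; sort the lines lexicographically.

outcome vector order: (B.a,B.b)
|SC outcomes| = 4

B.a=0 B.b=0
B.a=0 B.b=1
B.a=1 B.b=1
B.a=2 B.b=1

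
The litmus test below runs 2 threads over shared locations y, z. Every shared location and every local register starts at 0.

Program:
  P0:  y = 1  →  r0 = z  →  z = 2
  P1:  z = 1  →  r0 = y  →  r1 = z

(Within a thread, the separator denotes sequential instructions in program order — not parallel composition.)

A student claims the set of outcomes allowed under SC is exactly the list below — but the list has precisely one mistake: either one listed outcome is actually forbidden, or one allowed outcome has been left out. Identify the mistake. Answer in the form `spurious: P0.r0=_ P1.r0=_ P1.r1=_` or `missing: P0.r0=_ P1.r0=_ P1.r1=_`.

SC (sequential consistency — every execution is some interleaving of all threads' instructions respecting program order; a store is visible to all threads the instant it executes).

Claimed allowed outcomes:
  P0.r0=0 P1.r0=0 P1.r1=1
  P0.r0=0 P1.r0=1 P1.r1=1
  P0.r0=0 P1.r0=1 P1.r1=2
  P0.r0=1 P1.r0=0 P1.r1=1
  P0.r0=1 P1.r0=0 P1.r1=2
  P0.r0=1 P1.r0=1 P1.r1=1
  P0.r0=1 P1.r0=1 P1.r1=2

spurious: P0.r0=0 P1.r0=0 P1.r1=1

outcome vector order: (P0.r0,P1.r0,P1.r1)
SC (6): (0,1,1), (0,1,2), (1,0,1), (1,0,2), (1,1,1), (1,1,2)
claimed∖SC = {(0,0,1)}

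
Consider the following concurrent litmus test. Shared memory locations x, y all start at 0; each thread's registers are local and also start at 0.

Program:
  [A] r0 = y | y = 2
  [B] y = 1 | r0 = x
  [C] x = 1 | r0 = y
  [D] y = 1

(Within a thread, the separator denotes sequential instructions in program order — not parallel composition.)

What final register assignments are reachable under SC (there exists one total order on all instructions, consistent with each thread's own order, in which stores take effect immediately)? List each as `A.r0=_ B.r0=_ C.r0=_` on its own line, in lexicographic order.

A.r0=0 B.r0=0 C.r0=1
A.r0=0 B.r0=0 C.r0=2
A.r0=0 B.r0=1 C.r0=0
A.r0=0 B.r0=1 C.r0=1
A.r0=0 B.r0=1 C.r0=2
A.r0=1 B.r0=0 C.r0=1
A.r0=1 B.r0=0 C.r0=2
A.r0=1 B.r0=1 C.r0=0
A.r0=1 B.r0=1 C.r0=1
A.r0=1 B.r0=1 C.r0=2

outcome vector order: (A.r0,B.r0,C.r0)
|SC outcomes| = 10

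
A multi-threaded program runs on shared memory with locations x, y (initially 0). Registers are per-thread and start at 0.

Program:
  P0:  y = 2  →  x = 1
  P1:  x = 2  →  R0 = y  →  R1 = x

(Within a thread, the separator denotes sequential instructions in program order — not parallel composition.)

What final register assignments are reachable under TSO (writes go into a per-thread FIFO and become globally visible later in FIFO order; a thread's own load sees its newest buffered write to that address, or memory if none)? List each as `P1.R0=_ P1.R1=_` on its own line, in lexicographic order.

P1.R0=0 P1.R1=1
P1.R0=0 P1.R1=2
P1.R0=2 P1.R1=1
P1.R0=2 P1.R1=2

outcome vector order: (P1.R0,P1.R1)
|TSO outcomes| = 4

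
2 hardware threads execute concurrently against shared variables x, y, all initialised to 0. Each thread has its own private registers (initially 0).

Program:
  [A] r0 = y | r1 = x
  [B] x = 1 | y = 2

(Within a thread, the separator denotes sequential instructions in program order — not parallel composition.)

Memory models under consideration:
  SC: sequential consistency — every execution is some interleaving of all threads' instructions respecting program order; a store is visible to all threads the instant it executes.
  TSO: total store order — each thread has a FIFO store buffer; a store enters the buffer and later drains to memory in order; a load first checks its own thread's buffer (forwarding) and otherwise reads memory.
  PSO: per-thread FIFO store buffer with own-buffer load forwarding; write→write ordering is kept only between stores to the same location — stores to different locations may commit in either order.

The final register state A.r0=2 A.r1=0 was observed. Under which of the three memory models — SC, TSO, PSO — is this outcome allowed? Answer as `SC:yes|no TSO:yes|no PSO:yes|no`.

SC:no TSO:no PSO:yes

outcome vector order: (A.r0,A.r1)
SC: 3 outcomes — {00 01 21}
TSO: 3 outcomes — {00 01 21}
PSO: 4 outcomes — {00 01 20 21}
target 20 ∈ {PSO}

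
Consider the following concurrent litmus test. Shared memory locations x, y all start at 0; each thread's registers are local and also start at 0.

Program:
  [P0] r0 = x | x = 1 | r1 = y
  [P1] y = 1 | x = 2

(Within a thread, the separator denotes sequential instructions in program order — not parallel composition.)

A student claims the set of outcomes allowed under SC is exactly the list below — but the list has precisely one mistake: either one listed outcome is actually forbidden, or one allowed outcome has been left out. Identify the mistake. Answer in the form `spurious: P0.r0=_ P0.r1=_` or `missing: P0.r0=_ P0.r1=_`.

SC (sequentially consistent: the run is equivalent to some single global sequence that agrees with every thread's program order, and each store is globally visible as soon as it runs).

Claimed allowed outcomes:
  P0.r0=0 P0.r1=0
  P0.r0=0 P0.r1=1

outcome vector order: (P0.r0,P0.r1)
under SC → <0 0>, <0 1>, <2 1>
SC∖claimed = {<2 1>}

missing: P0.r0=2 P0.r1=1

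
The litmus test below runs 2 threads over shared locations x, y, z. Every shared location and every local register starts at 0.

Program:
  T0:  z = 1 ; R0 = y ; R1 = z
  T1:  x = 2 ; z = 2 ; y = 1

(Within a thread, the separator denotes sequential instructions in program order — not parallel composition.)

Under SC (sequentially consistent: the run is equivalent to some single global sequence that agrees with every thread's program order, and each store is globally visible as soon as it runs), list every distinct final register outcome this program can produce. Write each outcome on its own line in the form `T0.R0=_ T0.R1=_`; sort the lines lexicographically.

T0.R0=0 T0.R1=1
T0.R0=0 T0.R1=2
T0.R0=1 T0.R1=1
T0.R0=1 T0.R1=2

outcome vector order: (T0.R0,T0.R1)
|SC outcomes| = 4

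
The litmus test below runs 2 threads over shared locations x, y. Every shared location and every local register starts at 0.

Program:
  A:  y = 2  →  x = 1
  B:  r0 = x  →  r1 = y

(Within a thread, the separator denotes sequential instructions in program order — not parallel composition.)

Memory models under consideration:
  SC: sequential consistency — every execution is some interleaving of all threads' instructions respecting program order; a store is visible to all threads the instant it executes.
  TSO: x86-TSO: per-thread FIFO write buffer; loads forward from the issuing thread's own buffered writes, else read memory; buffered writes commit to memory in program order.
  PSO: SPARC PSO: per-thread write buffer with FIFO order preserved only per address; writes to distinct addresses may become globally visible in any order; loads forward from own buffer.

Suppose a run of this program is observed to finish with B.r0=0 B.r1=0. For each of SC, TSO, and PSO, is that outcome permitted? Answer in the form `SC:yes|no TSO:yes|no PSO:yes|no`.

outcome vector order: (B.r0,B.r1)
SC (3): 00, 02, 12
TSO (3): 00, 02, 12
PSO (4): 00, 02, 10, 12
target 00 ∈ {SC,TSO,PSO}

SC:yes TSO:yes PSO:yes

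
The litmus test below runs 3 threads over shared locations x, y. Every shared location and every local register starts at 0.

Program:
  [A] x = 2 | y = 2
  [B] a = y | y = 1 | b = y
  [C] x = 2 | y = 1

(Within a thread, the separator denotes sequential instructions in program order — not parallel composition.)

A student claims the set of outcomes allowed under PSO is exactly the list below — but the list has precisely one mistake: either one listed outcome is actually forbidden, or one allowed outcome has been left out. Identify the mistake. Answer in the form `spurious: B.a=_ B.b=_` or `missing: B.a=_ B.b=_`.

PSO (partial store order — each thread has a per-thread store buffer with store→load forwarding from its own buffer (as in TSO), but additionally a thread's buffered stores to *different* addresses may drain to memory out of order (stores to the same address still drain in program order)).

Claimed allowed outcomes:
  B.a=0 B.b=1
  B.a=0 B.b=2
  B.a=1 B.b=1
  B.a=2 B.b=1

missing: B.a=1 B.b=2

outcome vector order: (B.a,B.b)
[PSO] allowed = {0/1 0/2 1/1 1/2 2/1}
PSO∖claimed = {1/2}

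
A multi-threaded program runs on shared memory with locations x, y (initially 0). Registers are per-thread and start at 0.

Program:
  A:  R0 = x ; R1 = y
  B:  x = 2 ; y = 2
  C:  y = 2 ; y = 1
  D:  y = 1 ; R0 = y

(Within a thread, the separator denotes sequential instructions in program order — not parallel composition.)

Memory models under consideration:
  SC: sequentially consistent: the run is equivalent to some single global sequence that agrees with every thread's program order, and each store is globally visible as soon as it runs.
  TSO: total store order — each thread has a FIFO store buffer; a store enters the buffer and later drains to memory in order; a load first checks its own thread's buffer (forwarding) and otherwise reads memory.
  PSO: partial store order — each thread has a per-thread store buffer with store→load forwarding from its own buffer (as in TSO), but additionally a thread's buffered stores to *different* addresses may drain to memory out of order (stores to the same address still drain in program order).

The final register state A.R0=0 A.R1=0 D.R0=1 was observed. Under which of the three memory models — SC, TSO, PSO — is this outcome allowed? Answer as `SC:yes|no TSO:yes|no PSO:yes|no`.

outcome vector order: (A.R0,A.R1,D.R0)
SC (12): (0,0,1); (0,0,2); (0,1,1); (0,1,2); (0,2,1); (0,2,2); (2,0,1); (2,0,2); (2,1,1); (2,1,2); (2,2,1); (2,2,2)
TSO (12): (0,0,1); (0,0,2); (0,1,1); (0,1,2); (0,2,1); (0,2,2); (2,0,1); (2,0,2); (2,1,1); (2,1,2); (2,2,1); (2,2,2)
PSO (12): (0,0,1); (0,0,2); (0,1,1); (0,1,2); (0,2,1); (0,2,2); (2,0,1); (2,0,2); (2,1,1); (2,1,2); (2,2,1); (2,2,2)
target (0,0,1) ∈ {SC,TSO,PSO}

SC:yes TSO:yes PSO:yes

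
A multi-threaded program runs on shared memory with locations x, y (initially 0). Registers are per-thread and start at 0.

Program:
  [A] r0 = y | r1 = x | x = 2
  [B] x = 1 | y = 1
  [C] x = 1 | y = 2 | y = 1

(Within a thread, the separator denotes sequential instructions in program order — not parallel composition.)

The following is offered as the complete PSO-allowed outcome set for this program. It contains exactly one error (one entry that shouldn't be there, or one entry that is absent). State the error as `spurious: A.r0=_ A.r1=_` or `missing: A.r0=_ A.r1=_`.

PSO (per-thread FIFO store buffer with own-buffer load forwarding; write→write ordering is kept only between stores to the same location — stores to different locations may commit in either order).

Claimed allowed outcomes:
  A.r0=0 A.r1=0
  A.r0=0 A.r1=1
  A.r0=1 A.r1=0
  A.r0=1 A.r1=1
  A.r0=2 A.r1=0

missing: A.r0=2 A.r1=1

outcome vector order: (A.r0,A.r1)
PSO (6): <0 0>; <0 1>; <1 0>; <1 1>; <2 0>; <2 1>
PSO∖claimed = {<2 1>}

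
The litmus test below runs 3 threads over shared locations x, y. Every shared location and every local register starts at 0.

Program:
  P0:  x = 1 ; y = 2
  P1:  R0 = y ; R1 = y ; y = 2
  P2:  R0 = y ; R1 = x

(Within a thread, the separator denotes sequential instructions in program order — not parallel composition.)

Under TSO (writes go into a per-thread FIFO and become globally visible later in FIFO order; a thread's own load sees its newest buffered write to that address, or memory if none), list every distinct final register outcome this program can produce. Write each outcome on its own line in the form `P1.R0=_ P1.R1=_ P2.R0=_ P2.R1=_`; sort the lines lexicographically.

outcome vector order: (P1.R0,P1.R1,P2.R0,P2.R1)
|TSO outcomes| = 10

P1.R0=0 P1.R1=0 P2.R0=0 P2.R1=0
P1.R0=0 P1.R1=0 P2.R0=0 P2.R1=1
P1.R0=0 P1.R1=0 P2.R0=2 P2.R1=0
P1.R0=0 P1.R1=0 P2.R0=2 P2.R1=1
P1.R0=0 P1.R1=2 P2.R0=0 P2.R1=0
P1.R0=0 P1.R1=2 P2.R0=0 P2.R1=1
P1.R0=0 P1.R1=2 P2.R0=2 P2.R1=1
P1.R0=2 P1.R1=2 P2.R0=0 P2.R1=0
P1.R0=2 P1.R1=2 P2.R0=0 P2.R1=1
P1.R0=2 P1.R1=2 P2.R0=2 P2.R1=1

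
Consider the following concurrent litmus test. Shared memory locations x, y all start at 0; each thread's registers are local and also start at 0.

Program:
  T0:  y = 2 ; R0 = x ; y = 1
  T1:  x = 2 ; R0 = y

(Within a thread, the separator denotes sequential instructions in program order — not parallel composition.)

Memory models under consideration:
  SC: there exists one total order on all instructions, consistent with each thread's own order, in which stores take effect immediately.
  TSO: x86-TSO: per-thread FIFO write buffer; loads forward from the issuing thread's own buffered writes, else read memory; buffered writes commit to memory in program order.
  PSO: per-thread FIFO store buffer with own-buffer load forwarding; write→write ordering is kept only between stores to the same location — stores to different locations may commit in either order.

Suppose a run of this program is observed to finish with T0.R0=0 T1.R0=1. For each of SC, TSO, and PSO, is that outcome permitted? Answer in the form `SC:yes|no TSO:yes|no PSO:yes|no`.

SC:yes TSO:yes PSO:yes

outcome vector order: (T0.R0,T1.R0)
SC: 5 outcomes — {0/1 0/2 2/0 2/1 2/2}
TSO: 6 outcomes — {0/0 0/1 0/2 2/0 2/1 2/2}
PSO: 6 outcomes — {0/0 0/1 0/2 2/0 2/1 2/2}
target 0/1 ∈ {SC,TSO,PSO}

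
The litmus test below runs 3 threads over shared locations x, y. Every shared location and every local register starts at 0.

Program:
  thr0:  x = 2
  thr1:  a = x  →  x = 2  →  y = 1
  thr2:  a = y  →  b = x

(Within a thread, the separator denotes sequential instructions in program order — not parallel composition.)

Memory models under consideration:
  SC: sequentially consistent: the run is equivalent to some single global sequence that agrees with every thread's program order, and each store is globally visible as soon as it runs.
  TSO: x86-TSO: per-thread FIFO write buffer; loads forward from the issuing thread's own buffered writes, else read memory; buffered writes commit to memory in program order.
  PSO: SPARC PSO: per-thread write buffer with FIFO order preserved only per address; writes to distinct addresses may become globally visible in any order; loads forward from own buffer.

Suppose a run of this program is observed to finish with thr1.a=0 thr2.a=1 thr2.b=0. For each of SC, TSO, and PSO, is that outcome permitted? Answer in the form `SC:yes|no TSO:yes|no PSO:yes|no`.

outcome vector order: (thr1.a,thr2.a,thr2.b)
under SC → (0,0,0), (0,0,2), (0,1,2), (2,0,0), (2,0,2), (2,1,2)
under TSO → (0,0,0), (0,0,2), (0,1,2), (2,0,0), (2,0,2), (2,1,2)
under PSO → (0,0,0), (0,0,2), (0,1,0), (0,1,2), (2,0,0), (2,0,2), (2,1,2)
target (0,1,0) ∈ {PSO}

SC:no TSO:no PSO:yes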